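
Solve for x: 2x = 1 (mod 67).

Step 1: We need x such that 2 * x = 1 (mod 67).
Step 2: Using the extended Euclidean algorithm or trial:
  2 * 34 = 68 = 1 * 67 + 1.
Step 3: Since 68 mod 67 = 1, the inverse is x = 34.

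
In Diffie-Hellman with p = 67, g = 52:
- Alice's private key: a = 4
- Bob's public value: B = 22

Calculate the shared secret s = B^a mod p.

Step 1: s = B^a mod p = 22^4 mod 67.
  22^1 mod 67 = 22
  22^2 mod 67 = (22 * 22) mod 67 = 15
  22^3 mod 67 = (15 * 22) mod 67 = 62
  22^4 mod 67 = (62 * 22) mod 67 = 24
Result: shared secret = 24.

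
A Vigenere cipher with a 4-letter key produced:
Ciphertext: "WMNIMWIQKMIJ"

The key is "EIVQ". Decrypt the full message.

Step 1: Key 'EIVQ' has length 4. Extended key: EIVQEIVQEIVQ
Step 2: Decrypt each position:
  W(22) - E(4) = 18 = S
  M(12) - I(8) = 4 = E
  N(13) - V(21) = 18 = S
  I(8) - Q(16) = 18 = S
  M(12) - E(4) = 8 = I
  W(22) - I(8) = 14 = O
  I(8) - V(21) = 13 = N
  Q(16) - Q(16) = 0 = A
  K(10) - E(4) = 6 = G
  M(12) - I(8) = 4 = E
  I(8) - V(21) = 13 = N
  J(9) - Q(16) = 19 = T
Plaintext: SESSIONAGENT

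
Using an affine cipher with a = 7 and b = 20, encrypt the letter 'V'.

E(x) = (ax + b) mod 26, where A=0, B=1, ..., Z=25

Step 1: Convert 'V' to number: x = 21.
Step 2: E(21) = (7 * 21 + 20) mod 26 = 167 mod 26 = 11.
Step 3: Convert 11 back to letter: L.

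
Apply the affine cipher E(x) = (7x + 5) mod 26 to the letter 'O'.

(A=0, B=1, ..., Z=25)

Step 1: Convert 'O' to number: x = 14.
Step 2: E(14) = (7 * 14 + 5) mod 26 = 103 mod 26 = 25.
Step 3: Convert 25 back to letter: Z.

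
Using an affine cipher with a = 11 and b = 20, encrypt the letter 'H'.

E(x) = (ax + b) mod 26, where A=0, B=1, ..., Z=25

Step 1: Convert 'H' to number: x = 7.
Step 2: E(7) = (11 * 7 + 20) mod 26 = 97 mod 26 = 19.
Step 3: Convert 19 back to letter: T.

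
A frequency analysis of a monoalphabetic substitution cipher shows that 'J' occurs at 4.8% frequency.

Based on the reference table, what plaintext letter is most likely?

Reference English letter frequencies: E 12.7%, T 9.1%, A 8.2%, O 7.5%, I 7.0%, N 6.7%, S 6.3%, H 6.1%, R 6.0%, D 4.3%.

Step 1: The observed frequency is 4.8%.
Step 2: Compare with English frequencies:
  E: 12.7% (difference: 7.9%)
  T: 9.1% (difference: 4.3%)
  A: 8.2% (difference: 3.4%)
  O: 7.5% (difference: 2.7%)
  I: 7.0% (difference: 2.2%)
  N: 6.7% (difference: 1.9%)
  S: 6.3% (difference: 1.5%)
  H: 6.1% (difference: 1.3%)
  R: 6.0% (difference: 1.2%)
  D: 4.3% (difference: 0.5%) <-- closest
Step 3: 'J' most likely represents 'D' (frequency 4.3%).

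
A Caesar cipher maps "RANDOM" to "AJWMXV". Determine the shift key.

Step 1: Compare first letters: R (position 17) -> A (position 0).
Step 2: Shift = (0 - 17) mod 26 = 9.
The shift value is 9.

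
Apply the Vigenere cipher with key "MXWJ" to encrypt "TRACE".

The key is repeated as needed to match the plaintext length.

Step 1: Repeat key to match plaintext length:
  Plaintext: TRACE
  Key:       MXWJM
Step 2: Encrypt each letter:
  T(19) + M(12) = (19+12) mod 26 = 5 = F
  R(17) + X(23) = (17+23) mod 26 = 14 = O
  A(0) + W(22) = (0+22) mod 26 = 22 = W
  C(2) + J(9) = (2+9) mod 26 = 11 = L
  E(4) + M(12) = (4+12) mod 26 = 16 = Q
Ciphertext: FOWLQ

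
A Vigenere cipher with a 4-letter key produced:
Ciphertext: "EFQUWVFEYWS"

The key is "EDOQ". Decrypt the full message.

Step 1: Key 'EDOQ' has length 4. Extended key: EDOQEDOQEDO
Step 2: Decrypt each position:
  E(4) - E(4) = 0 = A
  F(5) - D(3) = 2 = C
  Q(16) - O(14) = 2 = C
  U(20) - Q(16) = 4 = E
  W(22) - E(4) = 18 = S
  V(21) - D(3) = 18 = S
  F(5) - O(14) = 17 = R
  E(4) - Q(16) = 14 = O
  Y(24) - E(4) = 20 = U
  W(22) - D(3) = 19 = T
  S(18) - O(14) = 4 = E
Plaintext: ACCESSROUTE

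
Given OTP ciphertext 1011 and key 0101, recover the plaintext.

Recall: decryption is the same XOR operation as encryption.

Step 1: XOR ciphertext with key:
  Ciphertext: 1011
  Key:        0101
  XOR:        1110
Step 2: Plaintext = 1110 = 14 in decimal.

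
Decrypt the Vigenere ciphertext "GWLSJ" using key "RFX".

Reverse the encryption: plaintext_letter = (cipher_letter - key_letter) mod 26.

Step 1: Extend key: RFXRF
Step 2: Decrypt each letter (c - k) mod 26:
  G(6) - R(17) = (6-17) mod 26 = 15 = P
  W(22) - F(5) = (22-5) mod 26 = 17 = R
  L(11) - X(23) = (11-23) mod 26 = 14 = O
  S(18) - R(17) = (18-17) mod 26 = 1 = B
  J(9) - F(5) = (9-5) mod 26 = 4 = E
Plaintext: PROBE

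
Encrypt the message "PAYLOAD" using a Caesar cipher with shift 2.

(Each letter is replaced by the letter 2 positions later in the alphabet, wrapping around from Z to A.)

Step 1: For each letter, shift forward by 2 positions (mod 26).
  P (position 15) -> position (15+2) mod 26 = 17 -> R
  A (position 0) -> position (0+2) mod 26 = 2 -> C
  Y (position 24) -> position (24+2) mod 26 = 0 -> A
  L (position 11) -> position (11+2) mod 26 = 13 -> N
  O (position 14) -> position (14+2) mod 26 = 16 -> Q
  A (position 0) -> position (0+2) mod 26 = 2 -> C
  D (position 3) -> position (3+2) mod 26 = 5 -> F
Result: RCANQCF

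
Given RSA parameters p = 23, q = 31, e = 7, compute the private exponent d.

Step 1: n = 23 * 31 = 713.
Step 2: phi(n) = 22 * 30 = 660.
Step 3: Find d such that 7 * d = 1 (mod 660).
Step 4: d = 7^(-1) mod 660 = 283.
Verification: 7 * 283 = 1981 = 3 * 660 + 1.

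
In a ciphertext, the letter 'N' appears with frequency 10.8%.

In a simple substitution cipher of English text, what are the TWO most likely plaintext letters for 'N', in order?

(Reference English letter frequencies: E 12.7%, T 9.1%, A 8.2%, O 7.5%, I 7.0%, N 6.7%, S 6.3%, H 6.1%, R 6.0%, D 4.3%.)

Step 1: Observed frequency of 'N' is 10.8%.
Step 2: Compute distances to each reference frequency and sort:
  T (9.1%): difference = 1.7% <-- BEST
  E (12.7%): difference = 1.9% <-- RUNNER-UP
  A (8.2%): difference = 2.6%
  O (7.5%): difference = 3.3%
  I (7.0%): difference = 3.8%
Step 3: Most likely is 'T' (9.1%, diff 1.7%); second most likely is 'E' (12.7%, diff 1.9%).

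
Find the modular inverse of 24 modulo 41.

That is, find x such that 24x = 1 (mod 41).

Step 1: We need x such that 24 * x = 1 (mod 41).
Step 2: Using the extended Euclidean algorithm or trial:
  24 * 12 = 288 = 7 * 41 + 1.
Step 3: Since 288 mod 41 = 1, the inverse is x = 12.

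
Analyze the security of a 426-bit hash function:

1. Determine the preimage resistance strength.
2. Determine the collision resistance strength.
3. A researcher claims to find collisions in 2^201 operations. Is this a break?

Step 1: Preimage resistance requires brute-force of 2^426 operations.
Step 2: Collision resistance (birthday bound) = 2^(426/2) = 2^213.
Step 3: The claimed attack costs 2^201 operations.
Step 4: Since 2^201 < 2^213, the claimed attack beats the generic birthday bound, so collision resistance is broken.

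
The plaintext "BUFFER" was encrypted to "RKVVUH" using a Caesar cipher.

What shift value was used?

Step 1: Compare first letters: B (position 1) -> R (position 17).
Step 2: Shift = (17 - 1) mod 26 = 16.
The shift value is 16.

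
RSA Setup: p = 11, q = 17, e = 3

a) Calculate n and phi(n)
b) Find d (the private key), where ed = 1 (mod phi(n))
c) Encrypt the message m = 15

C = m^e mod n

Step 1: n = 11 * 17 = 187.
Step 2: phi(n) = (11-1)(17-1) = 10 * 16 = 160.
Step 3: Find d = 3^(-1) mod 160 = 107.
  Verify: 3 * 107 = 321 = 1 (mod 160).
Step 4: C = 15^3 mod 187 = 9.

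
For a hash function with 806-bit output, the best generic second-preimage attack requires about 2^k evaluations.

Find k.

Step 1: The hash has a 806-bit output.
Step 2: Second-preimage resistance means: given a specific input x, it should be infeasible to find a different y with h(y) = h(x).
With a 806-bit output, a generic search for a second preimage costs about 2^806 evaluations (each trial matches the fixed target with probability 2^-806).
Step 3: Security level = 806 bits.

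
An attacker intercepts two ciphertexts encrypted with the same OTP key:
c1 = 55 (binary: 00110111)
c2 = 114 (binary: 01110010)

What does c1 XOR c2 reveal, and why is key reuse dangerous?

Step 1: c1 XOR c2 = (m1 XOR k) XOR (m2 XOR k).
Step 2: By XOR associativity/commutativity: = m1 XOR m2 XOR k XOR k = m1 XOR m2.
Step 3: 00110111 XOR 01110010 = 01000101 = 69.
Step 4: The key cancels out! An attacker learns m1 XOR m2 = 69, revealing the relationship between plaintexts.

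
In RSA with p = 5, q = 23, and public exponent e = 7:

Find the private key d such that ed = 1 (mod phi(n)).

Step 1: n = 5 * 23 = 115.
Step 2: phi(n) = 4 * 22 = 88.
Step 3: Find d such that 7 * d = 1 (mod 88).
Step 4: d = 7^(-1) mod 88 = 63.
Verification: 7 * 63 = 441 = 5 * 88 + 1.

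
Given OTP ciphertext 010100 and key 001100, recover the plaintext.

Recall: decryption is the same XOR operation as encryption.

Step 1: XOR ciphertext with key:
  Ciphertext: 010100
  Key:        001100
  XOR:        011000
Step 2: Plaintext = 011000 = 24 in decimal.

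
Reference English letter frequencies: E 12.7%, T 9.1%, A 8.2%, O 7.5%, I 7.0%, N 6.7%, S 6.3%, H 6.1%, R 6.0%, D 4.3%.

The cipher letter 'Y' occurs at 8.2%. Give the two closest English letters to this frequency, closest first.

Step 1: Observed frequency of 'Y' is 8.2%.
Step 2: Compute distances to each reference frequency and sort:
  A (8.2%): difference = 0.0% <-- BEST
  O (7.5%): difference = 0.7% <-- RUNNER-UP
  T (9.1%): difference = 0.9%
  I (7.0%): difference = 1.2%
  N (6.7%): difference = 1.5%
Step 3: Most likely is 'A' (8.2%, diff 0.0%); second most likely is 'O' (7.5%, diff 0.7%).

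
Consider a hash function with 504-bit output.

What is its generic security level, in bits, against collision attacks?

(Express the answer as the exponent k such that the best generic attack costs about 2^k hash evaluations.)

Step 1: The hash has a 504-bit output.
Step 2: Collision resistance means it should be infeasible to find any x != y with h(x) = h(y).
By the birthday bound, a generic collision search succeeds after about sqrt(2^504) = 2^(504/2) = 2^252 evaluations.
Step 3: Security level = 252 bits.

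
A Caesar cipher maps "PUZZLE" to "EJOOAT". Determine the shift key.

Step 1: Compare first letters: P (position 15) -> E (position 4).
Step 2: Shift = (4 - 15) mod 26 = 15.
The shift value is 15.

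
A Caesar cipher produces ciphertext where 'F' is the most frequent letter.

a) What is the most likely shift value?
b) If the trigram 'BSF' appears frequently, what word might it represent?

Step 1: In English, 'E' is the most frequent letter (12.7%).
Step 2: The most frequent ciphertext letter is 'F' (position 5).
Step 3: Shift = (5 - 4) mod 26 = 1.
Step 4: Decrypt 'BSF' by shifting back 1:
  B -> A
  S -> R
  F -> E
Step 5: 'BSF' decrypts to 'ARE'.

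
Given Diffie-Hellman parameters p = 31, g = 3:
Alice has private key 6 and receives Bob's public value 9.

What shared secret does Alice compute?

Step 1: s = B^a mod p = 9^6 mod 31.
  9^1 mod 31 = 9
  9^2 mod 31 = (9 * 9) mod 31 = 19
  9^3 mod 31 = (19 * 9) mod 31 = 16
  9^4 mod 31 = (16 * 9) mod 31 = 20
  9^5 mod 31 = (20 * 9) mod 31 = 25
  9^6 mod 31 = (25 * 9) mod 31 = 8
Result: shared secret = 8.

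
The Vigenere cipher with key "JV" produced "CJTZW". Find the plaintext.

Step 1: Extend key: JVJVJ
Step 2: Decrypt each letter (c - k) mod 26:
  C(2) - J(9) = (2-9) mod 26 = 19 = T
  J(9) - V(21) = (9-21) mod 26 = 14 = O
  T(19) - J(9) = (19-9) mod 26 = 10 = K
  Z(25) - V(21) = (25-21) mod 26 = 4 = E
  W(22) - J(9) = (22-9) mod 26 = 13 = N
Plaintext: TOKEN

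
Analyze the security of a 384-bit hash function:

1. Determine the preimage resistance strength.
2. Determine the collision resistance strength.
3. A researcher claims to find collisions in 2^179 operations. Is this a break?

Step 1: Preimage resistance requires brute-force of 2^384 operations.
Step 2: Collision resistance (birthday bound) = 2^(384/2) = 2^192.
Step 3: The claimed attack costs 2^179 operations.
Step 4: Since 2^179 < 2^192, the claimed attack beats the generic birthday bound, so collision resistance is broken.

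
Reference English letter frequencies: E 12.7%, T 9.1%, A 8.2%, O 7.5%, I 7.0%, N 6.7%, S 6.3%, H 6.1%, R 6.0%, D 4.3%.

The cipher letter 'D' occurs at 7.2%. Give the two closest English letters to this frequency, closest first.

Step 1: Observed frequency of 'D' is 7.2%.
Step 2: Compute distances to each reference frequency and sort:
  I (7.0%): difference = 0.2% <-- BEST
  O (7.5%): difference = 0.3% <-- RUNNER-UP
  N (6.7%): difference = 0.5%
  S (6.3%): difference = 0.9%
  A (8.2%): difference = 1.0%
Step 3: Most likely is 'I' (7.0%, diff 0.2%); second most likely is 'O' (7.5%, diff 0.3%).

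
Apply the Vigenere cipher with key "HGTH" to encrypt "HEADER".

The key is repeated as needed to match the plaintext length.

Step 1: Repeat key to match plaintext length:
  Plaintext: HEADER
  Key:       HGTHHG
Step 2: Encrypt each letter:
  H(7) + H(7) = (7+7) mod 26 = 14 = O
  E(4) + G(6) = (4+6) mod 26 = 10 = K
  A(0) + T(19) = (0+19) mod 26 = 19 = T
  D(3) + H(7) = (3+7) mod 26 = 10 = K
  E(4) + H(7) = (4+7) mod 26 = 11 = L
  R(17) + G(6) = (17+6) mod 26 = 23 = X
Ciphertext: OKTKLX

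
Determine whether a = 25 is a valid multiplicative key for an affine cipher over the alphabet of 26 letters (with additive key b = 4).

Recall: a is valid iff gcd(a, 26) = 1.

Step 1: Compute gcd(25, 26).
Step 2: gcd(25, 26) = 1.
Since gcd = 1, 25 is coprime with 26, so it is a valid key.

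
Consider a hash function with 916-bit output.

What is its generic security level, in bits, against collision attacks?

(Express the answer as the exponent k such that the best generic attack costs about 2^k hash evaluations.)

Step 1: The hash has a 916-bit output.
Step 2: Collision resistance means it should be infeasible to find any x != y with h(x) = h(y).
By the birthday bound, a generic collision search succeeds after about sqrt(2^916) = 2^(916/2) = 2^458 evaluations.
Step 3: Security level = 458 bits.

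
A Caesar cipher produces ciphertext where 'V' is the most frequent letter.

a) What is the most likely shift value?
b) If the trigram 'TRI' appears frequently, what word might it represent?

Step 1: In English, 'E' is the most frequent letter (12.7%).
Step 2: The most frequent ciphertext letter is 'V' (position 21).
Step 3: Shift = (21 - 4) mod 26 = 17.
Step 4: Decrypt 'TRI' by shifting back 17:
  T -> C
  R -> A
  I -> R
Step 5: 'TRI' decrypts to 'CAR'.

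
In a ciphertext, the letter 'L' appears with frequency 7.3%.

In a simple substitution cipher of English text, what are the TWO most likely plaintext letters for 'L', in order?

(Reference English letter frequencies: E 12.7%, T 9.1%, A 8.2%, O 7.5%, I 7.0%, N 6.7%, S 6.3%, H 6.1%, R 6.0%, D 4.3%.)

Step 1: Observed frequency of 'L' is 7.3%.
Step 2: Compute distances to each reference frequency and sort:
  O (7.5%): difference = 0.2% <-- BEST
  I (7.0%): difference = 0.3% <-- RUNNER-UP
  N (6.7%): difference = 0.6%
  A (8.2%): difference = 0.9%
  S (6.3%): difference = 1.0%
Step 3: Most likely is 'O' (7.5%, diff 0.2%); second most likely is 'I' (7.0%, diff 0.3%).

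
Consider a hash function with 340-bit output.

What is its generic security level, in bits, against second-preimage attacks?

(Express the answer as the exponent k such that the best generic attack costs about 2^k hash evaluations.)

Step 1: The hash has a 340-bit output.
Step 2: Second-preimage resistance means: given a specific input x, it should be infeasible to find a different y with h(y) = h(x).
With a 340-bit output, a generic search for a second preimage costs about 2^340 evaluations (each trial matches the fixed target with probability 2^-340).
Step 3: Security level = 340 bits.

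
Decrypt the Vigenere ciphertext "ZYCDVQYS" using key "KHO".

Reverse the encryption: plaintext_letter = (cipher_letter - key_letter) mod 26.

Step 1: Extend key: KHOKHOKH
Step 2: Decrypt each letter (c - k) mod 26:
  Z(25) - K(10) = (25-10) mod 26 = 15 = P
  Y(24) - H(7) = (24-7) mod 26 = 17 = R
  C(2) - O(14) = (2-14) mod 26 = 14 = O
  D(3) - K(10) = (3-10) mod 26 = 19 = T
  V(21) - H(7) = (21-7) mod 26 = 14 = O
  Q(16) - O(14) = (16-14) mod 26 = 2 = C
  Y(24) - K(10) = (24-10) mod 26 = 14 = O
  S(18) - H(7) = (18-7) mod 26 = 11 = L
Plaintext: PROTOCOL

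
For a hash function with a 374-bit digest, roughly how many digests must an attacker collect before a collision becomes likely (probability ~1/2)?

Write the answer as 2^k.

Step 1: The birthday paradox gives collision probability ~50% after sqrt(2^n) = 2^(n/2) hashes.
Step 2: For 374-bit output: 2^(374/2) = 2^187.
Step 3: Approximately 2^187 hash computations needed.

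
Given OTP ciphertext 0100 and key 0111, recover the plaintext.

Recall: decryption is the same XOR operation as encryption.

Step 1: XOR ciphertext with key:
  Ciphertext: 0100
  Key:        0111
  XOR:        0011
Step 2: Plaintext = 0011 = 3 in decimal.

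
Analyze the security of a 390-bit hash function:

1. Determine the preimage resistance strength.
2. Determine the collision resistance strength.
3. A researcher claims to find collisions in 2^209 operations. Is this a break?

Step 1: Preimage resistance requires brute-force of 2^390 operations.
Step 2: Collision resistance (birthday bound) = 2^(390/2) = 2^195.
Step 3: The claimed attack costs 2^209 operations.
Step 4: Since 2^209 >= 2^195, the claimed attack is no faster than the generic birthday attack, so this does not break collision resistance.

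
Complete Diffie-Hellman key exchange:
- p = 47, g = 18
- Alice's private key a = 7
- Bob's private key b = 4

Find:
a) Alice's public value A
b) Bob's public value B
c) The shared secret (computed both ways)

Step 1: A = g^a mod p = 18^7 mod 47 = 6.
Step 2: B = g^b mod p = 18^4 mod 47 = 25.
Step 3: Alice computes s = B^a mod p = 25^7 mod 47 = 27.
Step 4: Bob computes s = A^b mod p = 6^4 mod 47 = 27.
Both sides agree: shared secret = 27.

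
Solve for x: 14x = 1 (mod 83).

Step 1: We need x such that 14 * x = 1 (mod 83).
Step 2: Using the extended Euclidean algorithm or trial:
  14 * 6 = 84 = 1 * 83 + 1.
Step 3: Since 84 mod 83 = 1, the inverse is x = 6.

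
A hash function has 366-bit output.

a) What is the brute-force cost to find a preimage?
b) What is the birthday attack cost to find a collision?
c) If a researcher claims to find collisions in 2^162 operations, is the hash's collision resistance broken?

Step 1: Preimage resistance requires brute-force of 2^366 operations.
Step 2: Collision resistance (birthday bound) = 2^(366/2) = 2^183.
Step 3: The claimed attack costs 2^162 operations.
Step 4: Since 2^162 < 2^183, the claimed attack beats the generic birthday bound, so collision resistance is broken.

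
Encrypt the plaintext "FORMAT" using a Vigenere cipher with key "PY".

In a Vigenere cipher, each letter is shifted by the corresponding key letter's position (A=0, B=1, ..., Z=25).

Step 1: Repeat key to match plaintext length:
  Plaintext: FORMAT
  Key:       PYPYPY
Step 2: Encrypt each letter:
  F(5) + P(15) = (5+15) mod 26 = 20 = U
  O(14) + Y(24) = (14+24) mod 26 = 12 = M
  R(17) + P(15) = (17+15) mod 26 = 6 = G
  M(12) + Y(24) = (12+24) mod 26 = 10 = K
  A(0) + P(15) = (0+15) mod 26 = 15 = P
  T(19) + Y(24) = (19+24) mod 26 = 17 = R
Ciphertext: UMGKPR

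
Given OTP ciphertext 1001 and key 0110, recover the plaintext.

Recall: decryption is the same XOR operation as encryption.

Step 1: XOR ciphertext with key:
  Ciphertext: 1001
  Key:        0110
  XOR:        1111
Step 2: Plaintext = 1111 = 15 in decimal.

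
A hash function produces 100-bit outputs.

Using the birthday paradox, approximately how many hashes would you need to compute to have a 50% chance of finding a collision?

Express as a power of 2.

Step 1: The birthday paradox gives collision probability ~50% after sqrt(2^n) = 2^(n/2) hashes.
Step 2: For 100-bit output: 2^(100/2) = 2^50.
Step 3: Approximately 2^50 hash computations needed.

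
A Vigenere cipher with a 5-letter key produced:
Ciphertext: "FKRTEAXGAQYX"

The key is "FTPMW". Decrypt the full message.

Step 1: Key 'FTPMW' has length 5. Extended key: FTPMWFTPMWFT
Step 2: Decrypt each position:
  F(5) - F(5) = 0 = A
  K(10) - T(19) = 17 = R
  R(17) - P(15) = 2 = C
  T(19) - M(12) = 7 = H
  E(4) - W(22) = 8 = I
  A(0) - F(5) = 21 = V
  X(23) - T(19) = 4 = E
  G(6) - P(15) = 17 = R
  A(0) - M(12) = 14 = O
  Q(16) - W(22) = 20 = U
  Y(24) - F(5) = 19 = T
  X(23) - T(19) = 4 = E
Plaintext: ARCHIVEROUTE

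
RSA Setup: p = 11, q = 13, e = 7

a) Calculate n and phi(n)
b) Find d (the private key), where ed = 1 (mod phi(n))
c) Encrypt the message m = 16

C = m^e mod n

Step 1: n = 11 * 13 = 143.
Step 2: phi(n) = (11-1)(13-1) = 10 * 12 = 120.
Step 3: Find d = 7^(-1) mod 120 = 103.
  Verify: 7 * 103 = 721 = 1 (mod 120).
Step 4: C = 16^7 mod 143 = 3.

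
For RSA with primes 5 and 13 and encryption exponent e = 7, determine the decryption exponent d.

Step 1: n = 5 * 13 = 65.
Step 2: phi(n) = 4 * 12 = 48.
Step 3: Find d such that 7 * d = 1 (mod 48).
Step 4: d = 7^(-1) mod 48 = 7.
Verification: 7 * 7 = 49 = 1 * 48 + 1.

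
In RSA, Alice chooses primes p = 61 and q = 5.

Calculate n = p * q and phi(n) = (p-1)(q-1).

Step 1: n = p * q = 61 * 5 = 305.
Step 2: phi(n) = (p-1)(q-1) = 60 * 4 = 240.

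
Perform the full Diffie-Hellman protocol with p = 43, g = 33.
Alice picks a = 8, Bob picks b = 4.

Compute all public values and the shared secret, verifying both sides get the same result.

Step 1: A = g^a mod p = 33^8 mod 43 = 17.
Step 2: B = g^b mod p = 33^4 mod 43 = 24.
Step 3: Alice computes s = B^a mod p = 24^8 mod 43 = 15.
Step 4: Bob computes s = A^b mod p = 17^4 mod 43 = 15.
Both sides agree: shared secret = 15.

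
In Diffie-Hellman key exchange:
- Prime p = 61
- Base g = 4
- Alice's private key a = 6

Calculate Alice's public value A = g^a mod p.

Step 1: A = g^a mod p = 4^6 mod 61.
  4^1 mod 61 = 4
  4^2 mod 61 = (4 * 4) mod 61 = 16
  4^3 mod 61 = (16 * 4) mod 61 = 3
  4^4 mod 61 = (3 * 4) mod 61 = 12
  4^5 mod 61 = (12 * 4) mod 61 = 48
  4^6 mod 61 = (48 * 4) mod 61 = 9
Result: A = 9.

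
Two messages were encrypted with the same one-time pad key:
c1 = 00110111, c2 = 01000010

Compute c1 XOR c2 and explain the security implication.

Step 1: c1 XOR c2 = (m1 XOR k) XOR (m2 XOR k).
Step 2: By XOR associativity/commutativity: = m1 XOR m2 XOR k XOR k = m1 XOR m2.
Step 3: 00110111 XOR 01000010 = 01110101 = 117.
Step 4: The key cancels out! An attacker learns m1 XOR m2 = 117, revealing the relationship between plaintexts.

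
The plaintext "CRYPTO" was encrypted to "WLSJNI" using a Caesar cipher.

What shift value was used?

Step 1: Compare first letters: C (position 2) -> W (position 22).
Step 2: Shift = (22 - 2) mod 26 = 20.
The shift value is 20.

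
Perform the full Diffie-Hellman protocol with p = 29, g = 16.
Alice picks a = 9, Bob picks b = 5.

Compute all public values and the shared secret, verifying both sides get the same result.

Step 1: A = g^a mod p = 16^9 mod 29 = 24.
Step 2: B = g^b mod p = 16^5 mod 29 = 23.
Step 3: Alice computes s = B^a mod p = 23^9 mod 29 = 7.
Step 4: Bob computes s = A^b mod p = 24^5 mod 29 = 7.
Both sides agree: shared secret = 7.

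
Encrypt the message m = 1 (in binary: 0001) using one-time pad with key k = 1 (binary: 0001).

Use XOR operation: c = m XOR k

Step 1: Write out the XOR operation bit by bit:
  Message: 0001
  Key:     0001
  XOR:     0000
Step 2: Convert to decimal: 0000 = 0.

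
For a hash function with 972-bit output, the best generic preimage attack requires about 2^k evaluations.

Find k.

Step 1: The hash has a 972-bit output.
Step 2: Preimage resistance means: given a digest h(x), it should be infeasible to find any input that hashes to it.
With a 972-bit output there are 2^972 possible digests, so a generic brute-force preimage search costs about 2^972 evaluations.
Step 3: Security level = 972 bits.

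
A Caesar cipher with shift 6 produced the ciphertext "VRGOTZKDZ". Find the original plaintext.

Step 1: Reverse the shift by subtracting 6 from each letter position.
  V (position 21) -> position (21-6) mod 26 = 15 -> P
  R (position 17) -> position (17-6) mod 26 = 11 -> L
  G (position 6) -> position (6-6) mod 26 = 0 -> A
  O (position 14) -> position (14-6) mod 26 = 8 -> I
  T (position 19) -> position (19-6) mod 26 = 13 -> N
  Z (position 25) -> position (25-6) mod 26 = 19 -> T
  K (position 10) -> position (10-6) mod 26 = 4 -> E
  D (position 3) -> position (3-6) mod 26 = 23 -> X
  Z (position 25) -> position (25-6) mod 26 = 19 -> T
Decrypted message: PLAINTEXT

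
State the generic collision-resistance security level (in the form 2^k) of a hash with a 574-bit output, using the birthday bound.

Step 1: The birthday paradox gives collision probability ~50% after sqrt(2^n) = 2^(n/2) hashes.
Step 2: For 574-bit output: 2^(574/2) = 2^287.
Step 3: Approximately 2^287 hash computations needed.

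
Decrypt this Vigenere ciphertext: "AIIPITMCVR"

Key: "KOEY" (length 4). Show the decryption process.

Step 1: Key 'KOEY' has length 4. Extended key: KOEYKOEYKO
Step 2: Decrypt each position:
  A(0) - K(10) = 16 = Q
  I(8) - O(14) = 20 = U
  I(8) - E(4) = 4 = E
  P(15) - Y(24) = 17 = R
  I(8) - K(10) = 24 = Y
  T(19) - O(14) = 5 = F
  M(12) - E(4) = 8 = I
  C(2) - Y(24) = 4 = E
  V(21) - K(10) = 11 = L
  R(17) - O(14) = 3 = D
Plaintext: QUERYFIELD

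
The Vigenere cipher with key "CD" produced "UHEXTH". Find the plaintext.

Step 1: Extend key: CDCDCD
Step 2: Decrypt each letter (c - k) mod 26:
  U(20) - C(2) = (20-2) mod 26 = 18 = S
  H(7) - D(3) = (7-3) mod 26 = 4 = E
  E(4) - C(2) = (4-2) mod 26 = 2 = C
  X(23) - D(3) = (23-3) mod 26 = 20 = U
  T(19) - C(2) = (19-2) mod 26 = 17 = R
  H(7) - D(3) = (7-3) mod 26 = 4 = E
Plaintext: SECURE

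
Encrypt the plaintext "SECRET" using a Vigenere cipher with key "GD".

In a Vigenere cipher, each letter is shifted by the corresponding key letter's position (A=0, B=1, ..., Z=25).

Step 1: Repeat key to match plaintext length:
  Plaintext: SECRET
  Key:       GDGDGD
Step 2: Encrypt each letter:
  S(18) + G(6) = (18+6) mod 26 = 24 = Y
  E(4) + D(3) = (4+3) mod 26 = 7 = H
  C(2) + G(6) = (2+6) mod 26 = 8 = I
  R(17) + D(3) = (17+3) mod 26 = 20 = U
  E(4) + G(6) = (4+6) mod 26 = 10 = K
  T(19) + D(3) = (19+3) mod 26 = 22 = W
Ciphertext: YHIUKW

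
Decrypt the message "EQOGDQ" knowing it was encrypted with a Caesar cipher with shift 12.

Step 1: Reverse the shift by subtracting 12 from each letter position.
  E (position 4) -> position (4-12) mod 26 = 18 -> S
  Q (position 16) -> position (16-12) mod 26 = 4 -> E
  O (position 14) -> position (14-12) mod 26 = 2 -> C
  G (position 6) -> position (6-12) mod 26 = 20 -> U
  D (position 3) -> position (3-12) mod 26 = 17 -> R
  Q (position 16) -> position (16-12) mod 26 = 4 -> E
Decrypted message: SECURE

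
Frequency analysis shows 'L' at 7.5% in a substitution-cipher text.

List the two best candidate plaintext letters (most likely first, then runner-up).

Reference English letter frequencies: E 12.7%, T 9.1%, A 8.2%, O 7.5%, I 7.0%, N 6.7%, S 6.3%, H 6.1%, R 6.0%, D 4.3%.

Step 1: Observed frequency of 'L' is 7.5%.
Step 2: Compute distances to each reference frequency and sort:
  O (7.5%): difference = 0.0% <-- BEST
  I (7.0%): difference = 0.5% <-- RUNNER-UP
  A (8.2%): difference = 0.7%
  N (6.7%): difference = 0.8%
  S (6.3%): difference = 1.2%
Step 3: Most likely is 'O' (7.5%, diff 0.0%); second most likely is 'I' (7.0%, diff 0.5%).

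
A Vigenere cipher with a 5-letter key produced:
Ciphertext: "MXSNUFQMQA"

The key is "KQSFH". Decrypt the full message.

Step 1: Key 'KQSFH' has length 5. Extended key: KQSFHKQSFH
Step 2: Decrypt each position:
  M(12) - K(10) = 2 = C
  X(23) - Q(16) = 7 = H
  S(18) - S(18) = 0 = A
  N(13) - F(5) = 8 = I
  U(20) - H(7) = 13 = N
  F(5) - K(10) = 21 = V
  Q(16) - Q(16) = 0 = A
  M(12) - S(18) = 20 = U
  Q(16) - F(5) = 11 = L
  A(0) - H(7) = 19 = T
Plaintext: CHAINVAULT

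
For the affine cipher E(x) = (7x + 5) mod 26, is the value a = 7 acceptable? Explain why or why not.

Step 1: Compute gcd(7, 26).
Step 2: gcd(7, 26) = 1.
Since gcd = 1, 7 is coprime with 26, so it is a valid key.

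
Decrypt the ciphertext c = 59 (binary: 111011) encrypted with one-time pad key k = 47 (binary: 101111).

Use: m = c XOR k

Step 1: XOR ciphertext with key:
  Ciphertext: 111011
  Key:        101111
  XOR:        010100
Step 2: Plaintext = 010100 = 20 in decimal.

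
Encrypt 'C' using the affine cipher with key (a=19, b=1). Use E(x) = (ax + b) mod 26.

Step 1: Convert 'C' to number: x = 2.
Step 2: E(2) = (19 * 2 + 1) mod 26 = 39 mod 26 = 13.
Step 3: Convert 13 back to letter: N.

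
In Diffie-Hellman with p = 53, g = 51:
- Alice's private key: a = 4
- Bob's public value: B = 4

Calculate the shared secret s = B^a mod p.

Step 1: s = B^a mod p = 4^4 mod 53.
  4^1 mod 53 = 4
  4^2 mod 53 = (4 * 4) mod 53 = 16
  4^3 mod 53 = (16 * 4) mod 53 = 11
  4^4 mod 53 = (11 * 4) mod 53 = 44
Result: shared secret = 44.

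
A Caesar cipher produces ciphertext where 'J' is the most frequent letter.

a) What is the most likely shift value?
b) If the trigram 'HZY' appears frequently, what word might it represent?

Step 1: In English, 'E' is the most frequent letter (12.7%).
Step 2: The most frequent ciphertext letter is 'J' (position 9).
Step 3: Shift = (9 - 4) mod 26 = 5.
Step 4: Decrypt 'HZY' by shifting back 5:
  H -> C
  Z -> U
  Y -> T
Step 5: 'HZY' decrypts to 'CUT'.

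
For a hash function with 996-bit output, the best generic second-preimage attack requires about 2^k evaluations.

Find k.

Step 1: The hash has a 996-bit output.
Step 2: Second-preimage resistance means: given a specific input x, it should be infeasible to find a different y with h(y) = h(x).
With a 996-bit output, a generic search for a second preimage costs about 2^996 evaluations (each trial matches the fixed target with probability 2^-996).
Step 3: Security level = 996 bits.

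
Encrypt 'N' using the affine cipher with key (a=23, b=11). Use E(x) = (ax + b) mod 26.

Step 1: Convert 'N' to number: x = 13.
Step 2: E(13) = (23 * 13 + 11) mod 26 = 310 mod 26 = 24.
Step 3: Convert 24 back to letter: Y.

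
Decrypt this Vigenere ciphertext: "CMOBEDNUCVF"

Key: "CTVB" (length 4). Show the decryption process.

Step 1: Key 'CTVB' has length 4. Extended key: CTVBCTVBCTV
Step 2: Decrypt each position:
  C(2) - C(2) = 0 = A
  M(12) - T(19) = 19 = T
  O(14) - V(21) = 19 = T
  B(1) - B(1) = 0 = A
  E(4) - C(2) = 2 = C
  D(3) - T(19) = 10 = K
  N(13) - V(21) = 18 = S
  U(20) - B(1) = 19 = T
  C(2) - C(2) = 0 = A
  V(21) - T(19) = 2 = C
  F(5) - V(21) = 10 = K
Plaintext: ATTACKSTACK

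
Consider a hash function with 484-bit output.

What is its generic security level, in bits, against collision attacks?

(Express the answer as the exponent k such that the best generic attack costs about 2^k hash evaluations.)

Step 1: The hash has a 484-bit output.
Step 2: Collision resistance means it should be infeasible to find any x != y with h(x) = h(y).
By the birthday bound, a generic collision search succeeds after about sqrt(2^484) = 2^(484/2) = 2^242 evaluations.
Step 3: Security level = 242 bits.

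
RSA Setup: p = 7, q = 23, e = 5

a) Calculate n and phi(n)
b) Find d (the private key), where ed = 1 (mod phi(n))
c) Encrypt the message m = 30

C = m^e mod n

Step 1: n = 7 * 23 = 161.
Step 2: phi(n) = (7-1)(23-1) = 6 * 22 = 132.
Step 3: Find d = 5^(-1) mod 132 = 53.
  Verify: 5 * 53 = 265 = 1 (mod 132).
Step 4: C = 30^5 mod 161 = 109.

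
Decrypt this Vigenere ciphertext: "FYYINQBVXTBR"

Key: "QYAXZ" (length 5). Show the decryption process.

Step 1: Key 'QYAXZ' has length 5. Extended key: QYAXZQYAXZQY
Step 2: Decrypt each position:
  F(5) - Q(16) = 15 = P
  Y(24) - Y(24) = 0 = A
  Y(24) - A(0) = 24 = Y
  I(8) - X(23) = 11 = L
  N(13) - Z(25) = 14 = O
  Q(16) - Q(16) = 0 = A
  B(1) - Y(24) = 3 = D
  V(21) - A(0) = 21 = V
  X(23) - X(23) = 0 = A
  T(19) - Z(25) = 20 = U
  B(1) - Q(16) = 11 = L
  R(17) - Y(24) = 19 = T
Plaintext: PAYLOADVAULT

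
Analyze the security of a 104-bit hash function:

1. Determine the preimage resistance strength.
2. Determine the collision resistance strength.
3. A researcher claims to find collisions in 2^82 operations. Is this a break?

Step 1: Preimage resistance requires brute-force of 2^104 operations.
Step 2: Collision resistance (birthday bound) = 2^(104/2) = 2^52.
Step 3: The claimed attack costs 2^82 operations.
Step 4: Since 2^82 >= 2^52, the claimed attack is no faster than the generic birthday attack, so this does not break collision resistance.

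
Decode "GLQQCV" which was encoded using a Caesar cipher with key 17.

Step 1: Reverse the shift by subtracting 17 from each letter position.
  G (position 6) -> position (6-17) mod 26 = 15 -> P
  L (position 11) -> position (11-17) mod 26 = 20 -> U
  Q (position 16) -> position (16-17) mod 26 = 25 -> Z
  Q (position 16) -> position (16-17) mod 26 = 25 -> Z
  C (position 2) -> position (2-17) mod 26 = 11 -> L
  V (position 21) -> position (21-17) mod 26 = 4 -> E
Decrypted message: PUZZLE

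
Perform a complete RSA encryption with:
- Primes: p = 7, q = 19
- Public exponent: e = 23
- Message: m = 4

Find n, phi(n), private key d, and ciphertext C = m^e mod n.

Step 1: n = 7 * 19 = 133.
Step 2: phi(n) = (7-1)(19-1) = 6 * 18 = 108.
Step 3: Find d = 23^(-1) mod 108 = 47.
  Verify: 23 * 47 = 1081 = 1 (mod 108).
Step 4: C = 4^23 mod 133 = 93.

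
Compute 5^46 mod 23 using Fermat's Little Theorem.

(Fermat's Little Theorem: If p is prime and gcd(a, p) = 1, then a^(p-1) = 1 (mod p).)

Step 1: Since 23 is prime, by Fermat's Little Theorem: 5^22 = 1 (mod 23).
Step 2: Reduce exponent: 46 mod 22 = 2.
Step 3: So 5^46 = 5^2 (mod 23).
Step 4: 5^2 mod 23 = 2.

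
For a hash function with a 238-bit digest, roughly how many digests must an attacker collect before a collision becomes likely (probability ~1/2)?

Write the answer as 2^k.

Step 1: The birthday paradox gives collision probability ~50% after sqrt(2^n) = 2^(n/2) hashes.
Step 2: For 238-bit output: 2^(238/2) = 2^119.
Step 3: Approximately 2^119 hash computations needed.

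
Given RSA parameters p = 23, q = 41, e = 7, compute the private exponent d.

Step 1: n = 23 * 41 = 943.
Step 2: phi(n) = 22 * 40 = 880.
Step 3: Find d such that 7 * d = 1 (mod 880).
Step 4: d = 7^(-1) mod 880 = 503.
Verification: 7 * 503 = 3521 = 4 * 880 + 1.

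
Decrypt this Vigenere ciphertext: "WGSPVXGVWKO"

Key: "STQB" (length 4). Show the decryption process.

Step 1: Key 'STQB' has length 4. Extended key: STQBSTQBSTQ
Step 2: Decrypt each position:
  W(22) - S(18) = 4 = E
  G(6) - T(19) = 13 = N
  S(18) - Q(16) = 2 = C
  P(15) - B(1) = 14 = O
  V(21) - S(18) = 3 = D
  X(23) - T(19) = 4 = E
  G(6) - Q(16) = 16 = Q
  V(21) - B(1) = 20 = U
  W(22) - S(18) = 4 = E
  K(10) - T(19) = 17 = R
  O(14) - Q(16) = 24 = Y
Plaintext: ENCODEQUERY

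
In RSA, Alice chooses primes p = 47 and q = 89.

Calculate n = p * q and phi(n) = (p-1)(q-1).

Step 1: n = p * q = 47 * 89 = 4183.
Step 2: phi(n) = (p-1)(q-1) = 46 * 88 = 4048.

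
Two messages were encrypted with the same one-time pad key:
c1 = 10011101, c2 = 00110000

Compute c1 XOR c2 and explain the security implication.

Step 1: c1 XOR c2 = (m1 XOR k) XOR (m2 XOR k).
Step 2: By XOR associativity/commutativity: = m1 XOR m2 XOR k XOR k = m1 XOR m2.
Step 3: 10011101 XOR 00110000 = 10101101 = 173.
Step 4: The key cancels out! An attacker learns m1 XOR m2 = 173, revealing the relationship between plaintexts.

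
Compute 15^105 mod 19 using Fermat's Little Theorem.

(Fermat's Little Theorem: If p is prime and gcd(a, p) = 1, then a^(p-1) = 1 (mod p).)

Step 1: Since 19 is prime, by Fermat's Little Theorem: 15^18 = 1 (mod 19).
Step 2: Reduce exponent: 105 mod 18 = 15.
Step 3: So 15^105 = 15^15 (mod 19).
Step 4: 15^15 mod 19 = 8.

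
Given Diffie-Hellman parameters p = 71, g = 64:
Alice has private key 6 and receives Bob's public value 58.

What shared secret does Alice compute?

Step 1: s = B^a mod p = 58^6 mod 71.
  58^1 mod 71 = 58
  58^2 mod 71 = (58 * 58) mod 71 = 27
  58^3 mod 71 = (27 * 58) mod 71 = 4
  58^4 mod 71 = (4 * 58) mod 71 = 19
  58^5 mod 71 = (19 * 58) mod 71 = 37
  58^6 mod 71 = (37 * 58) mod 71 = 16
Result: shared secret = 16.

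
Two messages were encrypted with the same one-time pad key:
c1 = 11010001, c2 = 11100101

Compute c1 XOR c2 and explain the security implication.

Step 1: c1 XOR c2 = (m1 XOR k) XOR (m2 XOR k).
Step 2: By XOR associativity/commutativity: = m1 XOR m2 XOR k XOR k = m1 XOR m2.
Step 3: 11010001 XOR 11100101 = 00110100 = 52.
Step 4: The key cancels out! An attacker learns m1 XOR m2 = 52, revealing the relationship between plaintexts.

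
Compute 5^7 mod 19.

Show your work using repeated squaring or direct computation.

Step 1: Compute 5^7 mod 19 step by step, reducing modulo 19 at each step.
  5^1 mod 19 = 5
  5^2 mod 19 = (5 * 5) mod 19 = 6
  5^3 mod 19 = (6 * 5) mod 19 = 11
  5^4 mod 19 = (11 * 5) mod 19 = 17
  5^5 mod 19 = (17 * 5) mod 19 = 9
  5^6 mod 19 = (9 * 5) mod 19 = 7
  5^7 mod 19 = (7 * 5) mod 19 = 16
Step 2: Result = 16.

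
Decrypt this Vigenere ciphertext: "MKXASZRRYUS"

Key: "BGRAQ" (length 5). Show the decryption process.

Step 1: Key 'BGRAQ' has length 5. Extended key: BGRAQBGRAQB
Step 2: Decrypt each position:
  M(12) - B(1) = 11 = L
  K(10) - G(6) = 4 = E
  X(23) - R(17) = 6 = G
  A(0) - A(0) = 0 = A
  S(18) - Q(16) = 2 = C
  Z(25) - B(1) = 24 = Y
  R(17) - G(6) = 11 = L
  R(17) - R(17) = 0 = A
  Y(24) - A(0) = 24 = Y
  U(20) - Q(16) = 4 = E
  S(18) - B(1) = 17 = R
Plaintext: LEGACYLAYER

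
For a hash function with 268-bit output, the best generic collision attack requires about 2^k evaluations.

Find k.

Step 1: The hash has a 268-bit output.
Step 2: Collision resistance means it should be infeasible to find any x != y with h(x) = h(y).
By the birthday bound, a generic collision search succeeds after about sqrt(2^268) = 2^(268/2) = 2^134 evaluations.
Step 3: Security level = 134 bits.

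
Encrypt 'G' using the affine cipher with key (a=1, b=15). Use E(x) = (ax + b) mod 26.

Step 1: Convert 'G' to number: x = 6.
Step 2: E(6) = (1 * 6 + 15) mod 26 = 21 mod 26 = 21.
Step 3: Convert 21 back to letter: V.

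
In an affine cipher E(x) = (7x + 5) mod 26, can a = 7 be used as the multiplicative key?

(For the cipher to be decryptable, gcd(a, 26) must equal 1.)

Step 1: Compute gcd(7, 26).
Step 2: gcd(7, 26) = 1.
Since gcd = 1, 7 is coprime with 26, so it is a valid key.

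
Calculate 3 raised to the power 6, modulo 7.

Step 1: Compute 3^6 mod 7 step by step, reducing modulo 7 at each step.
  3^1 mod 7 = 3
  3^2 mod 7 = (3 * 3) mod 7 = 2
  3^3 mod 7 = (2 * 3) mod 7 = 6
  3^4 mod 7 = (6 * 3) mod 7 = 4
  3^5 mod 7 = (4 * 3) mod 7 = 5
  3^6 mod 7 = (5 * 3) mod 7 = 1
Step 2: Result = 1.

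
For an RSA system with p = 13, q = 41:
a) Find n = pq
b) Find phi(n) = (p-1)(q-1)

Step 1: n = p * q = 13 * 41 = 533.
Step 2: phi(n) = (p-1)(q-1) = 12 * 40 = 480.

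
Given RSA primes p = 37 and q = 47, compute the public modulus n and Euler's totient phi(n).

Step 1: n = p * q = 37 * 47 = 1739.
Step 2: phi(n) = (p-1)(q-1) = 36 * 46 = 1656.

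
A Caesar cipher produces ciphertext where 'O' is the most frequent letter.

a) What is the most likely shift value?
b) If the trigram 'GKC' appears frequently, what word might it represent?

Step 1: In English, 'E' is the most frequent letter (12.7%).
Step 2: The most frequent ciphertext letter is 'O' (position 14).
Step 3: Shift = (14 - 4) mod 26 = 10.
Step 4: Decrypt 'GKC' by shifting back 10:
  G -> W
  K -> A
  C -> S
Step 5: 'GKC' decrypts to 'WAS'.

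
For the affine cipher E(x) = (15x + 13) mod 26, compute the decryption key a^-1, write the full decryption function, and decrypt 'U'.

Step 1: Find a^-1, the modular inverse of 15 mod 26.
Step 2: We need 15 * a^-1 = 1 (mod 26).
Step 3: 15 * 7 = 105 = 4 * 26 + 1, so a^-1 = 7.
Step 4: D(y) = 7(y - 13) mod 26.
Step 5: Apply to 'U' (y = 20): D(20) = 7 * (20 - 13) mod 26 = 7 * 7 mod 26 = 23 -> 'X'.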